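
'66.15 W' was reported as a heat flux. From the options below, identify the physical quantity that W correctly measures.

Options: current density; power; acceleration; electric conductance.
power

heat flux should have units dimensionally equivalent to kg / s^3 (e.g. W/m²).
The given unit 'W' reduces to kg * m^2 / s^3. Of the listed options, that is the dimensionality of power.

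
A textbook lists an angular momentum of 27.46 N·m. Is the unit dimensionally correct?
No

angular momentum has SI base units: kg * m^2 / s
N·m does NOT reduce to kg * m^2 / s; a valid unit for angular momentum would be e.g. kg·m²/s.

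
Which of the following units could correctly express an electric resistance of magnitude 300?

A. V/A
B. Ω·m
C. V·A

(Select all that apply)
A

electric resistance has SI base units: kg * m^2 / (A^2 * s^3)

Checking each option against kg * m^2 / (A^2 * s^3):
  A. V/A: ✓ matches
  B. Ω·m: ✗ does not match
  C. V·A: ✗ does not match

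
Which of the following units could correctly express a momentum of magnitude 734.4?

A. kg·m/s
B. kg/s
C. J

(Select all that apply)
A

momentum has SI base units: kg * m / s

Checking each option against kg * m / s:
  A. kg·m/s: ✓ matches
  B. kg/s: ✗ does not match
  C. J: ✗ does not match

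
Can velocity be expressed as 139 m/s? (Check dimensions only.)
Yes

velocity has SI base units: m / s
m/s reduces to the same SI base units, so it is a valid unit for velocity.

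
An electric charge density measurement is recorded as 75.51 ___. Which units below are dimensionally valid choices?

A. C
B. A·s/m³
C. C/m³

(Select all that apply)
B, C

electric charge density has SI base units: A * s / m^3

Checking each option against A * s / m^3:
  A. C: ✗ does not match
  B. A·s/m³: ✓ matches
  C. C/m³: ✓ matches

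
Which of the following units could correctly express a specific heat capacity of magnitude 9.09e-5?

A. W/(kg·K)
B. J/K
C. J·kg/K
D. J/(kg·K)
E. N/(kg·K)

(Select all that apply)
D

specific heat capacity has SI base units: m^2 / (s^2 * K)

Checking each option against m^2 / (s^2 * K):
  A. W/(kg·K): ✗ does not match
  B. J/K: ✗ does not match
  C. J·kg/K: ✗ does not match
  D. J/(kg·K): ✓ matches
  E. N/(kg·K): ✗ does not match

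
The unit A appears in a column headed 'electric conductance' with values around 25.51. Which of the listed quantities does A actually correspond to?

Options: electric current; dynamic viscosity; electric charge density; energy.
electric current

electric conductance should have units dimensionally equivalent to A^2 * s^3 / (kg * m^2) (e.g. S).
The given unit 'A' reduces to A. Of the listed options, that is the dimensionality of electric current.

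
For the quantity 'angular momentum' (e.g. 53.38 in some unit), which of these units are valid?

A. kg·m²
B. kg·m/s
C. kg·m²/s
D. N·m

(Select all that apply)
C

angular momentum has SI base units: kg * m^2 / s

Checking each option against kg * m^2 / s:
  A. kg·m²: ✗ does not match
  B. kg·m/s: ✗ does not match
  C. kg·m²/s: ✓ matches
  D. N·m: ✗ does not match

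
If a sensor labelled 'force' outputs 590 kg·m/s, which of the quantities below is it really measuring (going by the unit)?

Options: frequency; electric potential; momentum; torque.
momentum

force should have units dimensionally equivalent to kg * m / s^2 (e.g. N).
The given unit 'kg·m/s' reduces to kg * m / s. Of the listed options, that is the dimensionality of momentum.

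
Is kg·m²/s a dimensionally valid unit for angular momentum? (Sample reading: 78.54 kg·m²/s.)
Yes

angular momentum has SI base units: kg * m^2 / s
kg·m²/s reduces to the same SI base units, so it is a valid unit for angular momentum.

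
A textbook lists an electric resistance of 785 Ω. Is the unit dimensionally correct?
Yes

electric resistance has SI base units: kg * m^2 / (A^2 * s^3)
Ω reduces to the same SI base units, so it is a valid unit for electric resistance.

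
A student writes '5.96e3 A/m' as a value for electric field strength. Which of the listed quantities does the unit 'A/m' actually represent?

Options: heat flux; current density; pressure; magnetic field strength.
magnetic field strength

electric field strength should have units dimensionally equivalent to kg * m / (A * s^3) (e.g. V/m).
The given unit 'A/m' reduces to A / m. Of the listed options, that is the dimensionality of magnetic field strength.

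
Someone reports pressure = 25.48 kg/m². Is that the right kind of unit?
No

pressure has SI base units: kg / (m * s^2)
kg/m² does NOT reduce to kg / (m * s^2); a valid unit for pressure would be e.g. Pa.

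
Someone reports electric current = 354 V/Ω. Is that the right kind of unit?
Yes

electric current has SI base units: A
V/Ω reduces to the same SI base units, so it is a valid unit for electric current.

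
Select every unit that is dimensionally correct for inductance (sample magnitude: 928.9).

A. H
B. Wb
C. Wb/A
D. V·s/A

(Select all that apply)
A, C, D

inductance has SI base units: kg * m^2 / (A^2 * s^2)

Checking each option against kg * m^2 / (A^2 * s^2):
  A. H: ✓ matches
  B. Wb: ✗ does not match
  C. Wb/A: ✓ matches
  D. V·s/A: ✓ matches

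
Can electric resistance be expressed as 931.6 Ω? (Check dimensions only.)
Yes

electric resistance has SI base units: kg * m^2 / (A^2 * s^3)
Ω reduces to the same SI base units, so it is a valid unit for electric resistance.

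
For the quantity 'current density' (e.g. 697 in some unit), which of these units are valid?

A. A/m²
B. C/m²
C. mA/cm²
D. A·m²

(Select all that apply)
A, C

current density has SI base units: A / m^2

Checking each option against A / m^2:
  A. A/m²: ✓ matches
  B. C/m²: ✗ does not match
  C. mA/cm²: ✓ matches
  D. A·m²: ✗ does not match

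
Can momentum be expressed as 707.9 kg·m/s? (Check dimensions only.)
Yes

momentum has SI base units: kg * m / s
kg·m/s reduces to the same SI base units, so it is a valid unit for momentum.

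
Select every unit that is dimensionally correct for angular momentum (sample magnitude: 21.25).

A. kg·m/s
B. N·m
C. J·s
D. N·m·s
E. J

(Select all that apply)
C, D

angular momentum has SI base units: kg * m^2 / s

Checking each option against kg * m^2 / s:
  A. kg·m/s: ✗ does not match
  B. N·m: ✗ does not match
  C. J·s: ✓ matches
  D. N·m·s: ✓ matches
  E. J: ✗ does not match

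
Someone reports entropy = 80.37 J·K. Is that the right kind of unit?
No

entropy has SI base units: kg * m^2 / (s^2 * K)
J·K does NOT reduce to kg * m^2 / (s^2 * K); a valid unit for entropy would be e.g. J/K.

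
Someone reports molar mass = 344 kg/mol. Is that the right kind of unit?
Yes

molar mass has SI base units: kg / mol
kg/mol reduces to the same SI base units, so it is a valid unit for molar mass.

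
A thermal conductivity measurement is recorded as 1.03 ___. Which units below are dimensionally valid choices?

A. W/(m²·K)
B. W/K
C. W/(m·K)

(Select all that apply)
C

thermal conductivity has SI base units: kg * m / (s^3 * K)

Checking each option against kg * m / (s^3 * K):
  A. W/(m²·K): ✗ does not match
  B. W/K: ✗ does not match
  C. W/(m·K): ✓ matches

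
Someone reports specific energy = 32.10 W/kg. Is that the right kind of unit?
No

specific energy has SI base units: m^2 / s^2
W/kg does NOT reduce to m^2 / s^2; a valid unit for specific energy would be e.g. J/kg.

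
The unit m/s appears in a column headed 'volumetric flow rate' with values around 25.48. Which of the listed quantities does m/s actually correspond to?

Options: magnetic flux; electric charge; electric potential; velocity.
velocity

volumetric flow rate should have units dimensionally equivalent to m^3 / s (e.g. m³/s).
The given unit 'm/s' reduces to m / s. Of the listed options, that is the dimensionality of velocity.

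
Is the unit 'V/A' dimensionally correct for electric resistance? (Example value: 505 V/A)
Yes

electric resistance has SI base units: kg * m^2 / (A^2 * s^3)
V/A reduces to the same SI base units, so it is a valid unit for electric resistance.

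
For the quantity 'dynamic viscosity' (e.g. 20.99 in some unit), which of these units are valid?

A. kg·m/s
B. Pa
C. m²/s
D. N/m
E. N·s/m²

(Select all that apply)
E

dynamic viscosity has SI base units: kg / (m * s)

Checking each option against kg / (m * s):
  A. kg·m/s: ✗ does not match
  B. Pa: ✗ does not match
  C. m²/s: ✗ does not match
  D. N/m: ✗ does not match
  E. N·s/m²: ✓ matches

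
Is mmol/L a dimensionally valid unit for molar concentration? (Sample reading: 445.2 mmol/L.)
Yes

molar concentration has SI base units: mol / m^3
mmol/L reduces to the same SI base units, so it is a valid unit for molar concentration.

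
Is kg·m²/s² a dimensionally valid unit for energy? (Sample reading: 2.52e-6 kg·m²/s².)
Yes

energy has SI base units: kg * m^2 / s^2
kg·m²/s² reduces to the same SI base units, so it is a valid unit for energy.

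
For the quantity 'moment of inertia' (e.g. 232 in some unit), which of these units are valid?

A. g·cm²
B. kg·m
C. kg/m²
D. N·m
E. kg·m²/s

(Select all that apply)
A

moment of inertia has SI base units: kg * m^2

Checking each option against kg * m^2:
  A. g·cm²: ✓ matches
  B. kg·m: ✗ does not match
  C. kg/m²: ✗ does not match
  D. N·m: ✗ does not match
  E. kg·m²/s: ✗ does not match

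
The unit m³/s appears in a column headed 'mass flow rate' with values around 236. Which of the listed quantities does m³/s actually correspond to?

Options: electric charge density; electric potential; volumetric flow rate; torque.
volumetric flow rate

mass flow rate should have units dimensionally equivalent to kg / s (e.g. kg/s).
The given unit 'm³/s' reduces to m^3 / s. Of the listed options, that is the dimensionality of volumetric flow rate.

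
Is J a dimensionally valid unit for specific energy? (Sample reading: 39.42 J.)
No

specific energy has SI base units: m^2 / s^2
J does NOT reduce to m^2 / s^2; a valid unit for specific energy would be e.g. J/kg.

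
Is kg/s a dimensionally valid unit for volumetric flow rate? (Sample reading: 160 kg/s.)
No

volumetric flow rate has SI base units: m^3 / s
kg/s does NOT reduce to m^3 / s; a valid unit for volumetric flow rate would be e.g. m³/s.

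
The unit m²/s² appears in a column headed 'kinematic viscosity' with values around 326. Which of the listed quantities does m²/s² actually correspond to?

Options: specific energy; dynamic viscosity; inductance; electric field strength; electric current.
specific energy

kinematic viscosity should have units dimensionally equivalent to m^2 / s (e.g. m²/s).
The given unit 'm²/s²' reduces to m^2 / s^2. Of the listed options, that is the dimensionality of specific energy.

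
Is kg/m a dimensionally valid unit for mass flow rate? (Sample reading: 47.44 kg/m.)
No

mass flow rate has SI base units: kg / s
kg/m does NOT reduce to kg / s; a valid unit for mass flow rate would be e.g. kg/s.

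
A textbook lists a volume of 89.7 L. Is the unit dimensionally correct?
Yes

volume has SI base units: m^3
L reduces to the same SI base units, so it is a valid unit for volume.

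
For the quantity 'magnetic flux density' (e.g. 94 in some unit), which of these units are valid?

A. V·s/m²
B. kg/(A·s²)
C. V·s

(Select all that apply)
A, B

magnetic flux density has SI base units: kg / (A * s^2)

Checking each option against kg / (A * s^2):
  A. V·s/m²: ✓ matches
  B. kg/(A·s²): ✓ matches
  C. V·s: ✗ does not match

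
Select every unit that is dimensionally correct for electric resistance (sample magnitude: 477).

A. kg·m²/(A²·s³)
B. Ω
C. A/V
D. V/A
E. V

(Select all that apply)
A, B, D

electric resistance has SI base units: kg * m^2 / (A^2 * s^3)

Checking each option against kg * m^2 / (A^2 * s^3):
  A. kg·m²/(A²·s³): ✓ matches
  B. Ω: ✓ matches
  C. A/V: ✗ does not match
  D. V/A: ✓ matches
  E. V: ✗ does not match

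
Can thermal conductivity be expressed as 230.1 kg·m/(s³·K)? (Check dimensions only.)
Yes

thermal conductivity has SI base units: kg * m / (s^3 * K)
kg·m/(s³·K) reduces to the same SI base units, so it is a valid unit for thermal conductivity.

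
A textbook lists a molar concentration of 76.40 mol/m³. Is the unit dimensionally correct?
Yes

molar concentration has SI base units: mol / m^3
mol/m³ reduces to the same SI base units, so it is a valid unit for molar concentration.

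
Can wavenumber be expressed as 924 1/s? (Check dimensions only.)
No

wavenumber has SI base units: 1 / m
1/s does NOT reduce to 1 / m; a valid unit for wavenumber would be e.g. 1/m.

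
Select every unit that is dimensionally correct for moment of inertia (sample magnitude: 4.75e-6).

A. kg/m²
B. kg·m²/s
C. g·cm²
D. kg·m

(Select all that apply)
C

moment of inertia has SI base units: kg * m^2

Checking each option against kg * m^2:
  A. kg/m²: ✗ does not match
  B. kg·m²/s: ✗ does not match
  C. g·cm²: ✓ matches
  D. kg·m: ✗ does not match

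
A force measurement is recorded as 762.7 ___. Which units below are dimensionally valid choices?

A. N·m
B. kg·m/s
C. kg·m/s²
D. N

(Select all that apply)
C, D

force has SI base units: kg * m / s^2

Checking each option against kg * m / s^2:
  A. N·m: ✗ does not match
  B. kg·m/s: ✗ does not match
  C. kg·m/s²: ✓ matches
  D. N: ✓ matches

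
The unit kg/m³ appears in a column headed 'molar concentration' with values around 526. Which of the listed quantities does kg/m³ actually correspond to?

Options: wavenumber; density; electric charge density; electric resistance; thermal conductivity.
density

molar concentration should have units dimensionally equivalent to mol / m^3 (e.g. mol/m³).
The given unit 'kg/m³' reduces to kg / m^3. Of the listed options, that is the dimensionality of density.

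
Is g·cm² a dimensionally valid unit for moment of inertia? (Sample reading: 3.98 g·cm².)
Yes

moment of inertia has SI base units: kg * m^2
g·cm² reduces to the same SI base units, so it is a valid unit for moment of inertia.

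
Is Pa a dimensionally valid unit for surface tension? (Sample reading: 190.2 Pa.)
No

surface tension has SI base units: kg / s^2
Pa does NOT reduce to kg / s^2; a valid unit for surface tension would be e.g. N/m.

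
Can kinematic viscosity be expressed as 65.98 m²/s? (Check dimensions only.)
Yes

kinematic viscosity has SI base units: m^2 / s
m²/s reduces to the same SI base units, so it is a valid unit for kinematic viscosity.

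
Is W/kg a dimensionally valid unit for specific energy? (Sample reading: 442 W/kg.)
No

specific energy has SI base units: m^2 / s^2
W/kg does NOT reduce to m^2 / s^2; a valid unit for specific energy would be e.g. J/kg.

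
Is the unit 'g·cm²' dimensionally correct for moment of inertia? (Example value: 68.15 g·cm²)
Yes

moment of inertia has SI base units: kg * m^2
g·cm² reduces to the same SI base units, so it is a valid unit for moment of inertia.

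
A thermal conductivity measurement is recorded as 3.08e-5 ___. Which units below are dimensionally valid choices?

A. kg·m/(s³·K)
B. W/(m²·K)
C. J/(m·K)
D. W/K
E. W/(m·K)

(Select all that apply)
A, E

thermal conductivity has SI base units: kg * m / (s^3 * K)

Checking each option against kg * m / (s^3 * K):
  A. kg·m/(s³·K): ✓ matches
  B. W/(m²·K): ✗ does not match
  C. J/(m·K): ✗ does not match
  D. W/K: ✗ does not match
  E. W/(m·K): ✓ matches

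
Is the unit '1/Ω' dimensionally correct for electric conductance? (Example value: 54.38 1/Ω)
Yes

electric conductance has SI base units: A^2 * s^3 / (kg * m^2)
1/Ω reduces to the same SI base units, so it is a valid unit for electric conductance.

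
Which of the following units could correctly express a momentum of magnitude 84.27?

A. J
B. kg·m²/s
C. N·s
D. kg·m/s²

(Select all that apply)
C

momentum has SI base units: kg * m / s

Checking each option against kg * m / s:
  A. J: ✗ does not match
  B. kg·m²/s: ✗ does not match
  C. N·s: ✓ matches
  D. kg·m/s²: ✗ does not match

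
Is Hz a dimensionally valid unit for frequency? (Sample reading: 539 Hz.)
Yes

frequency has SI base units: 1 / s
Hz reduces to the same SI base units, so it is a valid unit for frequency.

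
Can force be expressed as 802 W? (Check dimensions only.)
No

force has SI base units: kg * m / s^2
W does NOT reduce to kg * m / s^2; a valid unit for force would be e.g. N.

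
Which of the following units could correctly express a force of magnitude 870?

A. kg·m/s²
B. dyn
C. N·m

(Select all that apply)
A, B

force has SI base units: kg * m / s^2

Checking each option against kg * m / s^2:
  A. kg·m/s²: ✓ matches
  B. dyn: ✓ matches
  C. N·m: ✗ does not match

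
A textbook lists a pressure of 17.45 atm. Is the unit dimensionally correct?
Yes

pressure has SI base units: kg / (m * s^2)
atm reduces to the same SI base units, so it is a valid unit for pressure.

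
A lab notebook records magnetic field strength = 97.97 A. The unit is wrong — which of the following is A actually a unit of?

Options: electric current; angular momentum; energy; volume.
electric current

magnetic field strength should have units dimensionally equivalent to A / m (e.g. A/m).
The given unit 'A' reduces to A. Of the listed options, that is the dimensionality of electric current.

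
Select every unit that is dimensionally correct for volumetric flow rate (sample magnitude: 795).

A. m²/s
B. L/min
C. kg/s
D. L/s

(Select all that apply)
B, D

volumetric flow rate has SI base units: m^3 / s

Checking each option against m^3 / s:
  A. m²/s: ✗ does not match
  B. L/min: ✓ matches
  C. kg/s: ✗ does not match
  D. L/s: ✓ matches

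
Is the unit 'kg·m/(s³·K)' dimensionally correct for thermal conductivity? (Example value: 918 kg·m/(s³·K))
Yes

thermal conductivity has SI base units: kg * m / (s^3 * K)
kg·m/(s³·K) reduces to the same SI base units, so it is a valid unit for thermal conductivity.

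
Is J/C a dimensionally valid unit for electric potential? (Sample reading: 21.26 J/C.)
Yes

electric potential has SI base units: kg * m^2 / (A * s^3)
J/C reduces to the same SI base units, so it is a valid unit for electric potential.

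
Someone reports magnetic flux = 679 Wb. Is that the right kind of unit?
Yes

magnetic flux has SI base units: kg * m^2 / (A * s^2)
Wb reduces to the same SI base units, so it is a valid unit for magnetic flux.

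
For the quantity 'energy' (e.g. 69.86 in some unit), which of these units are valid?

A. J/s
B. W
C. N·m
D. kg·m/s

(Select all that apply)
C

energy has SI base units: kg * m^2 / s^2

Checking each option against kg * m^2 / s^2:
  A. J/s: ✗ does not match
  B. W: ✗ does not match
  C. N·m: ✓ matches
  D. kg·m/s: ✗ does not match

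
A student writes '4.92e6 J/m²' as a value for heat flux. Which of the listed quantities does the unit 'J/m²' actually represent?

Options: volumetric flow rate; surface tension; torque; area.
surface tension

heat flux should have units dimensionally equivalent to kg / s^3 (e.g. W/m²).
The given unit 'J/m²' reduces to kg / s^2. Of the listed options, that is the dimensionality of surface tension.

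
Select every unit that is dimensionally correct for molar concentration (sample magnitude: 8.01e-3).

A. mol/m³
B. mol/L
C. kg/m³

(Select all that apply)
A, B

molar concentration has SI base units: mol / m^3

Checking each option against mol / m^3:
  A. mol/m³: ✓ matches
  B. mol/L: ✓ matches
  C. kg/m³: ✗ does not match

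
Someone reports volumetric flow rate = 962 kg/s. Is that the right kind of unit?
No

volumetric flow rate has SI base units: m^3 / s
kg/s does NOT reduce to m^3 / s; a valid unit for volumetric flow rate would be e.g. m³/s.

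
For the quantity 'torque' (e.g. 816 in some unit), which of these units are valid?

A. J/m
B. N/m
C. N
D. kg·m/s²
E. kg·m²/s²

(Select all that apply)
E

torque has SI base units: kg * m^2 / s^2

Checking each option against kg * m^2 / s^2:
  A. J/m: ✗ does not match
  B. N/m: ✗ does not match
  C. N: ✗ does not match
  D. kg·m/s²: ✗ does not match
  E. kg·m²/s²: ✓ matches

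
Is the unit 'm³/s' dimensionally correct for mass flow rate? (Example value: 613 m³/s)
No

mass flow rate has SI base units: kg / s
m³/s does NOT reduce to kg / s; a valid unit for mass flow rate would be e.g. kg/s.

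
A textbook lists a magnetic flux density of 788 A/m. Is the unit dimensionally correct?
No

magnetic flux density has SI base units: kg / (A * s^2)
A/m does NOT reduce to kg / (A * s^2); a valid unit for magnetic flux density would be e.g. T.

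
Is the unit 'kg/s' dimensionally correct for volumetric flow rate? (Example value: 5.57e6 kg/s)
No

volumetric flow rate has SI base units: m^3 / s
kg/s does NOT reduce to m^3 / s; a valid unit for volumetric flow rate would be e.g. m³/s.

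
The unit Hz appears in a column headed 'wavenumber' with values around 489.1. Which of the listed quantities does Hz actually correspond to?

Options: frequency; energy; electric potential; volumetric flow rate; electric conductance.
frequency

wavenumber should have units dimensionally equivalent to 1 / m (e.g. 1/m).
The given unit 'Hz' reduces to 1 / s. Of the listed options, that is the dimensionality of frequency.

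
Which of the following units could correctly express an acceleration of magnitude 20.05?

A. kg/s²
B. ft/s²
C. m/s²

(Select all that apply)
B, C

acceleration has SI base units: m / s^2

Checking each option against m / s^2:
  A. kg/s²: ✗ does not match
  B. ft/s²: ✓ matches
  C. m/s²: ✓ matches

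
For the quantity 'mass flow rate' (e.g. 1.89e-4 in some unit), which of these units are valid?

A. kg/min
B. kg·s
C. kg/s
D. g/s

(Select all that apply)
A, C, D

mass flow rate has SI base units: kg / s

Checking each option against kg / s:
  A. kg/min: ✓ matches
  B. kg·s: ✗ does not match
  C. kg/s: ✓ matches
  D. g/s: ✓ matches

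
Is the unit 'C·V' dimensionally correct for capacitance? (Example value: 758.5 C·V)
No

capacitance has SI base units: A^2 * s^4 / (kg * m^2)
C·V does NOT reduce to A^2 * s^4 / (kg * m^2); a valid unit for capacitance would be e.g. F.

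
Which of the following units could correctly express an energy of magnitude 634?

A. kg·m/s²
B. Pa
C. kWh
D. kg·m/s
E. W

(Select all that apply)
C

energy has SI base units: kg * m^2 / s^2

Checking each option against kg * m^2 / s^2:
  A. kg·m/s²: ✗ does not match
  B. Pa: ✗ does not match
  C. kWh: ✓ matches
  D. kg·m/s: ✗ does not match
  E. W: ✗ does not match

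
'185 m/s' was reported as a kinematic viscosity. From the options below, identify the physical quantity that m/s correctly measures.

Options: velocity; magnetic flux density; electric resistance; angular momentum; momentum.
velocity

kinematic viscosity should have units dimensionally equivalent to m^2 / s (e.g. m²/s).
The given unit 'm/s' reduces to m / s. Of the listed options, that is the dimensionality of velocity.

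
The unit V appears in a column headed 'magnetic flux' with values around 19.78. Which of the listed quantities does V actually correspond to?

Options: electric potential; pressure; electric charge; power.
electric potential

magnetic flux should have units dimensionally equivalent to kg * m^2 / (A * s^2) (e.g. Wb).
The given unit 'V' reduces to kg * m^2 / (A * s^3). Of the listed options, that is the dimensionality of electric potential.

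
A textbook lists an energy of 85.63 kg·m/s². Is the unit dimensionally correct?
No

energy has SI base units: kg * m^2 / s^2
kg·m/s² does NOT reduce to kg * m^2 / s^2; a valid unit for energy would be e.g. J.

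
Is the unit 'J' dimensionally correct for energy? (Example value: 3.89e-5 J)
Yes

energy has SI base units: kg * m^2 / s^2
J reduces to the same SI base units, so it is a valid unit for energy.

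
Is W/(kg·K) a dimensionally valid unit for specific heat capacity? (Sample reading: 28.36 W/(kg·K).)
No

specific heat capacity has SI base units: m^2 / (s^2 * K)
W/(kg·K) does NOT reduce to m^2 / (s^2 * K); a valid unit for specific heat capacity would be e.g. J/(kg·K).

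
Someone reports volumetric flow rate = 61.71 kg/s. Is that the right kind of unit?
No

volumetric flow rate has SI base units: m^3 / s
kg/s does NOT reduce to m^3 / s; a valid unit for volumetric flow rate would be e.g. m³/s.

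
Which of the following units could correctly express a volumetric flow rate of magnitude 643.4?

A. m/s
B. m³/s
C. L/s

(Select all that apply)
B, C

volumetric flow rate has SI base units: m^3 / s

Checking each option against m^3 / s:
  A. m/s: ✗ does not match
  B. m³/s: ✓ matches
  C. L/s: ✓ matches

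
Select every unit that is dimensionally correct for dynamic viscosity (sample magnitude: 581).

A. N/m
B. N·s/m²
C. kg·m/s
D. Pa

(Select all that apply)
B

dynamic viscosity has SI base units: kg / (m * s)

Checking each option against kg / (m * s):
  A. N/m: ✗ does not match
  B. N·s/m²: ✓ matches
  C. kg·m/s: ✗ does not match
  D. Pa: ✗ does not match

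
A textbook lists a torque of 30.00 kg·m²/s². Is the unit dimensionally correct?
Yes

torque has SI base units: kg * m^2 / s^2
kg·m²/s² reduces to the same SI base units, so it is a valid unit for torque.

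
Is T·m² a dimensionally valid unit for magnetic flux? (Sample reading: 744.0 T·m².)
Yes

magnetic flux has SI base units: kg * m^2 / (A * s^2)
T·m² reduces to the same SI base units, so it is a valid unit for magnetic flux.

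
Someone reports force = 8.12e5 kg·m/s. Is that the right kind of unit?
No

force has SI base units: kg * m / s^2
kg·m/s does NOT reduce to kg * m / s^2; a valid unit for force would be e.g. N.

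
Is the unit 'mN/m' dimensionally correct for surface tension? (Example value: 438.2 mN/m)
Yes

surface tension has SI base units: kg / s^2
mN/m reduces to the same SI base units, so it is a valid unit for surface tension.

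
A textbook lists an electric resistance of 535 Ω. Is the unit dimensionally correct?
Yes

electric resistance has SI base units: kg * m^2 / (A^2 * s^3)
Ω reduces to the same SI base units, so it is a valid unit for electric resistance.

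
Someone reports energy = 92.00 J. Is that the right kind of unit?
Yes

energy has SI base units: kg * m^2 / s^2
J reduces to the same SI base units, so it is a valid unit for energy.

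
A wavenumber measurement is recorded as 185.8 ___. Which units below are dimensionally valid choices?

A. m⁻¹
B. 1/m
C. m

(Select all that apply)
A, B

wavenumber has SI base units: 1 / m

Checking each option against 1 / m:
  A. m⁻¹: ✓ matches
  B. 1/m: ✓ matches
  C. m: ✗ does not match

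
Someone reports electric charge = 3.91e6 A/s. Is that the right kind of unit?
No

electric charge has SI base units: A * s
A/s does NOT reduce to A * s; a valid unit for electric charge would be e.g. C.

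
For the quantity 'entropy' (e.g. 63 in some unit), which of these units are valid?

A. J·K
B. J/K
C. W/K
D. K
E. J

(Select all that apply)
B

entropy has SI base units: kg * m^2 / (s^2 * K)

Checking each option against kg * m^2 / (s^2 * K):
  A. J·K: ✗ does not match
  B. J/K: ✓ matches
  C. W/K: ✗ does not match
  D. K: ✗ does not match
  E. J: ✗ does not match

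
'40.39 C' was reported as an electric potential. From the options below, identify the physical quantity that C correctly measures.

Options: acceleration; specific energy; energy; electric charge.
electric charge

electric potential should have units dimensionally equivalent to kg * m^2 / (A * s^3) (e.g. V).
The given unit 'C' reduces to A * s. Of the listed options, that is the dimensionality of electric charge.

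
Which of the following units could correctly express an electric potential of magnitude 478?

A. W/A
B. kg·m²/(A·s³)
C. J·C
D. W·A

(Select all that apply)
A, B

electric potential has SI base units: kg * m^2 / (A * s^3)

Checking each option against kg * m^2 / (A * s^3):
  A. W/A: ✓ matches
  B. kg·m²/(A·s³): ✓ matches
  C. J·C: ✗ does not match
  D. W·A: ✗ does not match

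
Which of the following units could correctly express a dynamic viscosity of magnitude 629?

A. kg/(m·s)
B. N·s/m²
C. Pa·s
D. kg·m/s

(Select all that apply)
A, B, C

dynamic viscosity has SI base units: kg / (m * s)

Checking each option against kg / (m * s):
  A. kg/(m·s): ✓ matches
  B. N·s/m²: ✓ matches
  C. Pa·s: ✓ matches
  D. kg·m/s: ✗ does not match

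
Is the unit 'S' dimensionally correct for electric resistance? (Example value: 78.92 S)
No

electric resistance has SI base units: kg * m^2 / (A^2 * s^3)
S does NOT reduce to kg * m^2 / (A^2 * s^3); a valid unit for electric resistance would be e.g. Ω.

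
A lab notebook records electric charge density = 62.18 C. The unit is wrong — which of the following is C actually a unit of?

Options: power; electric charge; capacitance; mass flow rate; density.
electric charge

electric charge density should have units dimensionally equivalent to A * s / m^3 (e.g. C/m³).
The given unit 'C' reduces to A * s. Of the listed options, that is the dimensionality of electric charge.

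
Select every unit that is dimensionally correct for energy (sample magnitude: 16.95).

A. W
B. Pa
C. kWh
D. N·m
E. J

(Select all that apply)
C, D, E

energy has SI base units: kg * m^2 / s^2

Checking each option against kg * m^2 / s^2:
  A. W: ✗ does not match
  B. Pa: ✗ does not match
  C. kWh: ✓ matches
  D. N·m: ✓ matches
  E. J: ✓ matches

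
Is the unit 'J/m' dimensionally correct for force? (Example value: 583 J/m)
Yes

force has SI base units: kg * m / s^2
J/m reduces to the same SI base units, so it is a valid unit for force.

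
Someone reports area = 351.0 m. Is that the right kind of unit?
No

area has SI base units: m^2
m does NOT reduce to m^2; a valid unit for area would be e.g. m².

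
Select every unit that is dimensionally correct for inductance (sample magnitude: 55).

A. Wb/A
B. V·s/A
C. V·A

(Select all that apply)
A, B

inductance has SI base units: kg * m^2 / (A^2 * s^2)

Checking each option against kg * m^2 / (A^2 * s^2):
  A. Wb/A: ✓ matches
  B. V·s/A: ✓ matches
  C. V·A: ✗ does not match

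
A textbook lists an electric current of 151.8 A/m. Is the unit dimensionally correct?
No

electric current has SI base units: A
A/m does NOT reduce to A; a valid unit for electric current would be e.g. A.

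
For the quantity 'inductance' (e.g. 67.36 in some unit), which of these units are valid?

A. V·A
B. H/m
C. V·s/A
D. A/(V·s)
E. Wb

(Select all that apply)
C

inductance has SI base units: kg * m^2 / (A^2 * s^2)

Checking each option against kg * m^2 / (A^2 * s^2):
  A. V·A: ✗ does not match
  B. H/m: ✗ does not match
  C. V·s/A: ✓ matches
  D. A/(V·s): ✗ does not match
  E. Wb: ✗ does not match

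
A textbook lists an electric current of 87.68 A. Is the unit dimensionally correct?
Yes

electric current has SI base units: A
A reduces to the same SI base units, so it is a valid unit for electric current.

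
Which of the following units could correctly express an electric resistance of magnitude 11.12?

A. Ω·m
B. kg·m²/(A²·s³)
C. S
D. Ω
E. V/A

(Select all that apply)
B, D, E

electric resistance has SI base units: kg * m^2 / (A^2 * s^3)

Checking each option against kg * m^2 / (A^2 * s^3):
  A. Ω·m: ✗ does not match
  B. kg·m²/(A²·s³): ✓ matches
  C. S: ✗ does not match
  D. Ω: ✓ matches
  E. V/A: ✓ matches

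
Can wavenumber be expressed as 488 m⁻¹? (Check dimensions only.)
Yes

wavenumber has SI base units: 1 / m
m⁻¹ reduces to the same SI base units, so it is a valid unit for wavenumber.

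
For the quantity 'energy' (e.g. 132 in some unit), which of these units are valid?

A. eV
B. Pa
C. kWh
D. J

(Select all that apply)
A, C, D

energy has SI base units: kg * m^2 / s^2

Checking each option against kg * m^2 / s^2:
  A. eV: ✓ matches
  B. Pa: ✗ does not match
  C. kWh: ✓ matches
  D. J: ✓ matches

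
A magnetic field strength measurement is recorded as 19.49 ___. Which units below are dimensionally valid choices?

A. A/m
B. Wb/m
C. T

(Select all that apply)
A

magnetic field strength has SI base units: A / m

Checking each option against A / m:
  A. A/m: ✓ matches
  B. Wb/m: ✗ does not match
  C. T: ✗ does not match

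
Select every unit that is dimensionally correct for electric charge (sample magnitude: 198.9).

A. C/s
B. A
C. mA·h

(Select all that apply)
C

electric charge has SI base units: A * s

Checking each option against A * s:
  A. C/s: ✗ does not match
  B. A: ✗ does not match
  C. mA·h: ✓ matches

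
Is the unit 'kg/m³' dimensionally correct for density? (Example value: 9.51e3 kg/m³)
Yes

density has SI base units: kg / m^3
kg/m³ reduces to the same SI base units, so it is a valid unit for density.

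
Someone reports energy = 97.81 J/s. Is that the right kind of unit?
No

energy has SI base units: kg * m^2 / s^2
J/s does NOT reduce to kg * m^2 / s^2; a valid unit for energy would be e.g. J.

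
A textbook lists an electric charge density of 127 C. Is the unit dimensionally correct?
No

electric charge density has SI base units: A * s / m^3
C does NOT reduce to A * s / m^3; a valid unit for electric charge density would be e.g. C/m³.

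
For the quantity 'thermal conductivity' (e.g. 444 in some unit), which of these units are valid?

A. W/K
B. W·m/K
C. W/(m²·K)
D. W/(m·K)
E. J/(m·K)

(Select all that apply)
D

thermal conductivity has SI base units: kg * m / (s^3 * K)

Checking each option against kg * m / (s^3 * K):
  A. W/K: ✗ does not match
  B. W·m/K: ✗ does not match
  C. W/(m²·K): ✗ does not match
  D. W/(m·K): ✓ matches
  E. J/(m·K): ✗ does not match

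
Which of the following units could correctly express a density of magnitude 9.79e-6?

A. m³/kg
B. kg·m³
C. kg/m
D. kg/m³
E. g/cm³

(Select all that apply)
D, E

density has SI base units: kg / m^3

Checking each option against kg / m^3:
  A. m³/kg: ✗ does not match
  B. kg·m³: ✗ does not match
  C. kg/m: ✗ does not match
  D. kg/m³: ✓ matches
  E. g/cm³: ✓ matches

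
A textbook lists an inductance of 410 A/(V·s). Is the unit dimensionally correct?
No

inductance has SI base units: kg * m^2 / (A^2 * s^2)
A/(V·s) does NOT reduce to kg * m^2 / (A^2 * s^2); a valid unit for inductance would be e.g. H.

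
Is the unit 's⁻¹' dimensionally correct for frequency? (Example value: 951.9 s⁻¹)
Yes

frequency has SI base units: 1 / s
s⁻¹ reduces to the same SI base units, so it is a valid unit for frequency.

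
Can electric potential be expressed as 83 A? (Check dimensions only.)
No

electric potential has SI base units: kg * m^2 / (A * s^3)
A does NOT reduce to kg * m^2 / (A * s^3); a valid unit for electric potential would be e.g. V.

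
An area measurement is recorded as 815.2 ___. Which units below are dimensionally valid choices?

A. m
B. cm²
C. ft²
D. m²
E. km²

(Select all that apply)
B, C, D, E

area has SI base units: m^2

Checking each option against m^2:
  A. m: ✗ does not match
  B. cm²: ✓ matches
  C. ft²: ✓ matches
  D. m²: ✓ matches
  E. km²: ✓ matches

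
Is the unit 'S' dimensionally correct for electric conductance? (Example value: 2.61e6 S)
Yes

electric conductance has SI base units: A^2 * s^3 / (kg * m^2)
S reduces to the same SI base units, so it is a valid unit for electric conductance.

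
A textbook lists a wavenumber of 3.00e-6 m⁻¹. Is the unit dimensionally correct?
Yes

wavenumber has SI base units: 1 / m
m⁻¹ reduces to the same SI base units, so it is a valid unit for wavenumber.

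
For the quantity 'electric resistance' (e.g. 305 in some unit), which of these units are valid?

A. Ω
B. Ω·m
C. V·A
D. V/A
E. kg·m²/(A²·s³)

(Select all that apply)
A, D, E

electric resistance has SI base units: kg * m^2 / (A^2 * s^3)

Checking each option against kg * m^2 / (A^2 * s^3):
  A. Ω: ✓ matches
  B. Ω·m: ✗ does not match
  C. V·A: ✗ does not match
  D. V/A: ✓ matches
  E. kg·m²/(A²·s³): ✓ matches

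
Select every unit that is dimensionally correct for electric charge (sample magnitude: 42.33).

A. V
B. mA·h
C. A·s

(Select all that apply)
B, C

electric charge has SI base units: A * s

Checking each option against A * s:
  A. V: ✗ does not match
  B. mA·h: ✓ matches
  C. A·s: ✓ matches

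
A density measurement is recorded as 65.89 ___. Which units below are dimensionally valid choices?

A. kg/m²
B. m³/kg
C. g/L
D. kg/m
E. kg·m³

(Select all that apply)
C

density has SI base units: kg / m^3

Checking each option against kg / m^3:
  A. kg/m²: ✗ does not match
  B. m³/kg: ✗ does not match
  C. g/L: ✓ matches
  D. kg/m: ✗ does not match
  E. kg·m³: ✗ does not match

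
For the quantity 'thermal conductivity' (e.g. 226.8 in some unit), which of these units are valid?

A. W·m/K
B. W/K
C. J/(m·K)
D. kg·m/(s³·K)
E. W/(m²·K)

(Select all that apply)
D

thermal conductivity has SI base units: kg * m / (s^3 * K)

Checking each option against kg * m / (s^3 * K):
  A. W·m/K: ✗ does not match
  B. W/K: ✗ does not match
  C. J/(m·K): ✗ does not match
  D. kg·m/(s³·K): ✓ matches
  E. W/(m²·K): ✗ does not match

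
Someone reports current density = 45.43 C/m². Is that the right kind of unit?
No

current density has SI base units: A / m^2
C/m² does NOT reduce to A / m^2; a valid unit for current density would be e.g. A/m².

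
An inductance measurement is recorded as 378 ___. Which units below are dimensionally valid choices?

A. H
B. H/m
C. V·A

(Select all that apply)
A

inductance has SI base units: kg * m^2 / (A^2 * s^2)

Checking each option against kg * m^2 / (A^2 * s^2):
  A. H: ✓ matches
  B. H/m: ✗ does not match
  C. V·A: ✗ does not match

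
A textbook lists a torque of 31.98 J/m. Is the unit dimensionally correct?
No

torque has SI base units: kg * m^2 / s^2
J/m does NOT reduce to kg * m^2 / s^2; a valid unit for torque would be e.g. N·m.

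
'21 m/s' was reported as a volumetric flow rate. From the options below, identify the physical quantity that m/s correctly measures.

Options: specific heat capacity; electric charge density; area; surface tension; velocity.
velocity

volumetric flow rate should have units dimensionally equivalent to m^3 / s (e.g. m³/s).
The given unit 'm/s' reduces to m / s. Of the listed options, that is the dimensionality of velocity.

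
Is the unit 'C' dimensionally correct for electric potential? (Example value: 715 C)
No

electric potential has SI base units: kg * m^2 / (A * s^3)
C does NOT reduce to kg * m^2 / (A * s^3); a valid unit for electric potential would be e.g. V.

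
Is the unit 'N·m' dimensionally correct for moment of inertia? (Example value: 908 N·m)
No

moment of inertia has SI base units: kg * m^2
N·m does NOT reduce to kg * m^2; a valid unit for moment of inertia would be e.g. kg·m².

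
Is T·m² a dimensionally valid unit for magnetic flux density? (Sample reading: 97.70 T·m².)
No

magnetic flux density has SI base units: kg / (A * s^2)
T·m² does NOT reduce to kg / (A * s^2); a valid unit for magnetic flux density would be e.g. T.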